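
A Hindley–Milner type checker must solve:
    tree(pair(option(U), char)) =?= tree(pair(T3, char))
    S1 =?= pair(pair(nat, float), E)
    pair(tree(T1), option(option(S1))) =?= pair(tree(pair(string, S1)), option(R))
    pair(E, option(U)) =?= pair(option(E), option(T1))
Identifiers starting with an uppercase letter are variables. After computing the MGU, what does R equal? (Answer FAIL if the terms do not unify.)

Decompose tree/1: pair(option(U), char) =?= pair(T3, char).
Decompose pair/2: option(U) =?= T3,  char =?= char.
Bind T3 := option(U); no other remaining equation mentions T3.
Delete trivial equation char =?= char.
Bind S1 := pair(pair(nat, float), E); substituting into the one remaining equation that mentions S1 gives: pair(tree(T1), option(option(pair(pair(nat, float), E)))) =?= pair(tree(pair(string, pair(pair(nat, float), E))), option(R)).
Decompose pair/2: tree(T1) =?= tree(pair(string, pair(pair(nat, float), E))),  option(option(pair(pair(nat, float), E))) =?= option(R).
Decompose tree/1: T1 =?= pair(string, pair(pair(nat, float), E)).
Bind T1 := pair(string, pair(pair(nat, float), E)); substituting into the one remaining equation that mentions T1 gives: pair(E, option(U)) =?= pair(option(E), option(pair(string, pair(pair(nat, float), E)))).
Decompose option/1: option(pair(pair(nat, float), E)) =?= R.
Bind R := option(pair(pair(nat, float), E)); no other remaining equation mentions R.
Decompose pair/2: E =?= option(E),  option(U) =?= option(pair(string, pair(pair(nat, float), E))).
Occurs check fails: E occurs in option(E); the equation E =?= option(E) has no finite solution.

FAIL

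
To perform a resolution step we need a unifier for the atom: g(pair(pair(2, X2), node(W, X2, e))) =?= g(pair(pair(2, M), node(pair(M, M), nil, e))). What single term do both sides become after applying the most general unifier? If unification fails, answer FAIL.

g(pair(pair(2, nil), node(pair(nil, nil), nil, e)))

Decompose g/1: pair(pair(2, X2), node(W, X2, e)) =?= pair(pair(2, M), node(pair(M, M), nil, e)).
Decompose pair/2: pair(2, X2) =?= pair(2, M),  node(W, X2, e) =?= node(pair(M, M), nil, e).
Decompose pair/2: 2 =?= 2,  X2 =?= M.
Delete trivial equation 2 =?= 2.
Bind X2 := M; substituting into the remaining equation gives: node(W, M, e) =?= node(pair(M, M), nil, e).
Decompose node/3: W =?= pair(M, M),  M =?= nil,  e =?= e.
Bind W := pair(M, M); no other remaining equation mentions W.
Bind M := nil; no other remaining equation mentions M. Substituting into the earlier bindings gives X2 := nil, W := pair(nil, nil).
Delete trivial equation e =?= e.
Applying the MGU to either side gives g(pair(pair(2, nil), node(pair(nil, nil), nil, e))).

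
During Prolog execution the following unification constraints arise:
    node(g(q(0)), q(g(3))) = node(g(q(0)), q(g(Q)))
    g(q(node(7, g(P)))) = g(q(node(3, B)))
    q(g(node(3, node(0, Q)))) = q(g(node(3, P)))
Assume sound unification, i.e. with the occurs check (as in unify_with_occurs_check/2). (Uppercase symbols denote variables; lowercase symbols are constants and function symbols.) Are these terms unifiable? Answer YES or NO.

NO

Decompose node/2: g(q(0)) = g(q(0)),  q(g(3)) = q(g(Q)).
Delete trivial equation g(q(0)) = g(q(0)).
Decompose q/1: g(3) = g(Q).
Decompose g/1: 3 = Q.
Bind Q := 3; substituting into the one remaining equation that mentions Q gives: q(g(node(3, node(0, 3)))) = q(g(node(3, P))).
Decompose g/1: q(node(7, g(P))) = q(node(3, B)).
Decompose q/1: node(7, g(P)) = node(3, B).
Decompose node/2: 7 = 3,  g(P) = B.
Clash: constants 7 and 3 differ; no unifier exists.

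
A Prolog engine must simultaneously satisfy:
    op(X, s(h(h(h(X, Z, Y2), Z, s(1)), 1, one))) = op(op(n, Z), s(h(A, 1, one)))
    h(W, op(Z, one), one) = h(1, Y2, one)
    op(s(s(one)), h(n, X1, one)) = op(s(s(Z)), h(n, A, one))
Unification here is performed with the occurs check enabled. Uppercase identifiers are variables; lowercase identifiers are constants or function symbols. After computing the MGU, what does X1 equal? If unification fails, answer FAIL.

Decompose op/2: X = op(n, Z),  s(h(h(h(X, Z, Y2), Z, s(1)), 1, one)) = s(h(A, 1, one)).
Bind X := op(n, Z); substituting into the one remaining equation that mentions X gives: s(h(h(h(op(n, Z), Z, Y2), Z, s(1)), 1, one)) = s(h(A, 1, one)).
Decompose s/1: h(h(h(op(n, Z), Z, Y2), Z, s(1)), 1, one) = h(A, 1, one).
Decompose h/3: h(h(op(n, Z), Z, Y2), Z, s(1)) = A,  1 = 1,  one = one.
Bind A := h(h(op(n, Z), Z, Y2), Z, s(1)); substituting into the one remaining equation that mentions A gives: op(s(s(one)), h(n, X1, one)) = op(s(s(Z)), h(n, h(h(op(n, Z), Z, Y2), Z, s(1)), one)).
Delete trivial equation 1 = 1.
Delete trivial equation one = one.
Decompose h/3: W = 1,  op(Z, one) = Y2,  one = one.
Bind W := 1; no other remaining equation mentions W.
Bind Y2 := op(Z, one); substituting into the one remaining equation that mentions Y2 gives: op(s(s(one)), h(n, X1, one)) = op(s(s(Z)), h(n, h(h(op(n, Z), Z, op(Z, one)), Z, s(1)), one)). Substituting into the earlier binding gives A := h(h(op(n, Z), Z, op(Z, one)), Z, s(1)).
Delete trivial equation one = one.
Decompose op/2: s(s(one)) = s(s(Z)),  h(n, X1, one) = h(n, h(h(op(n, Z), Z, op(Z, one)), Z, s(1)), one).
Decompose s/1: s(one) = s(Z).
Decompose s/1: one = Z.
Bind Z := one; substituting into the remaining equation gives: h(n, X1, one) = h(n, h(h(op(n, one), one, op(one, one)), one, s(1)), one). Substituting into the earlier bindings gives X := op(n, one), A := h(h(op(n, one), one, op(one, one)), one, s(1)), Y2 := op(one, one).
Decompose h/3: n = n,  X1 = h(h(op(n, one), one, op(one, one)), one, s(1)),  one = one.
Delete trivial equation n = n.
Bind X1 := h(h(op(n, one), one, op(one, one)), one, s(1)); no other remaining equation mentions X1.
Delete trivial equation one = one.
MGU = { X = op(n, one), A = h(h(op(n, one), one, op(one, one)), one, s(1)), W = 1, Y2 = op(one, one), Z = one, X1 = h(h(op(n, one), one, op(one, one)), one, s(1)) }, so X1 = h(h(op(n, one), one, op(one, one)), one, s(1)).

h(h(op(n, one), one, op(one, one)), one, s(1))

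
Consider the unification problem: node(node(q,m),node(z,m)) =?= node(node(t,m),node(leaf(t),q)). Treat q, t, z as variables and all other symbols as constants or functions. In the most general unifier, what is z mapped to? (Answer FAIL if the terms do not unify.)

Decompose node/2: node(q,m) =?= node(t,m),  node(z,m) =?= node(leaf(t),q).
Decompose node/2: q =?= t,  m =?= m.
Bind q := t; substituting into the one remaining equation that mentions q gives: node(z,m) =?= node(leaf(t),t).
Delete trivial equation m =?= m.
Decompose node/2: z =?= leaf(t),  m =?= t.
Bind z := leaf(t); no other remaining equation mentions z.
Bind t := m. Substituting into the earlier bindings gives q := m, z := leaf(m).
MGU = { q ↦ m, z ↦ leaf(m), t ↦ m }, so z ↦ leaf(m).

leaf(m)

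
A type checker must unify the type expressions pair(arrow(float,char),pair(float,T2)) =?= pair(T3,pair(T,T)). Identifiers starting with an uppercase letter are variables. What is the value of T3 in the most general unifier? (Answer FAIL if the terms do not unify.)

arrow(float,char)

Decompose pair/2: arrow(float,char) =?= T3,  pair(float,T2) =?= pair(T,T).
Bind T3 := arrow(float,char); no other remaining equation mentions T3.
Decompose pair/2: float =?= T,  T2 =?= T.
Bind T := float; substituting into the remaining equation gives: T2 =?= float.
Bind T2 := float.
MGU = { T3 ↦ arrow(float,char), T ↦ float, T2 ↦ float }, so T3 ↦ arrow(float,char).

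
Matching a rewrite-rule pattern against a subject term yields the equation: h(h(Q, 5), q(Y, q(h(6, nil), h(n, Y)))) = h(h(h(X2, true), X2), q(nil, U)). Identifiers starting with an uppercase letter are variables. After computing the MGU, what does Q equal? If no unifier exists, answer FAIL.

Decompose h/2: h(Q, 5) = h(h(X2, true), X2),  q(Y, q(h(6, nil), h(n, Y))) = q(nil, U).
Decompose h/2: Q = h(X2, true),  5 = X2.
Bind Q := h(X2, true); no other remaining equation mentions Q.
Bind X2 := 5; no other remaining equation mentions X2. Substituting into the earlier binding gives Q := h(5, true).
Decompose q/2: Y = nil,  q(h(6, nil), h(n, Y)) = U.
Bind Y := nil; substituting into the remaining equation gives: q(h(6, nil), h(n, nil)) = U.
Bind U := q(h(6, nil), h(n, nil)).
MGU = { Q -> h(5, true), X2 -> 5, Y -> nil, U -> q(h(6, nil), h(n, nil)) }, so Q -> h(5, true).

h(5, true)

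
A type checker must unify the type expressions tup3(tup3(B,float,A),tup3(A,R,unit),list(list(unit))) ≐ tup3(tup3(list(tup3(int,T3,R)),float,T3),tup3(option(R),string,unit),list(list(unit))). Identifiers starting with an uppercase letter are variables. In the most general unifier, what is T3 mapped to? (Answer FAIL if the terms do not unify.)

Decompose tup3/3: tup3(B,float,A) ≐ tup3(list(tup3(int,T3,R)),float,T3),  tup3(A,R,unit) ≐ tup3(option(R),string,unit),  list(list(unit)) ≐ list(list(unit)).
Decompose tup3/3: B ≐ list(tup3(int,T3,R)),  float ≐ float,  A ≐ T3.
Bind B := list(tup3(int,T3,R)); no other remaining equation mentions B.
Delete trivial equation float ≐ float.
Bind A := T3; substituting into the one remaining equation that mentions A gives: tup3(T3,R,unit) ≐ tup3(option(R),string,unit).
Decompose tup3/3: T3 ≐ option(R),  R ≐ string,  unit ≐ unit.
Bind T3 := option(R); no other remaining equation mentions T3. Substituting into the earlier bindings gives B := list(tup3(int,option(R),R)), A := option(R).
Bind R := string; no other remaining equation mentions R. Substituting into the earlier bindings gives B := list(tup3(int,option(string),string)), A := option(string), T3 := option(string).
Delete trivial equation unit ≐ unit.
Delete trivial equation list(list(unit)) ≐ list(list(unit)).
MGU = { B := list(tup3(int,option(string),string)), A := option(string), T3 := option(string), R := string }, so T3 := option(string).

option(string)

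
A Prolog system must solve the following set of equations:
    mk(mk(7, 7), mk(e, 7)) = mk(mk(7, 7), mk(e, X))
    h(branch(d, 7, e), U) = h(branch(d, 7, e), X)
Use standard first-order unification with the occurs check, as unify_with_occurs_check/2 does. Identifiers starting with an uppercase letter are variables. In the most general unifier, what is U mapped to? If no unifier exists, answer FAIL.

Decompose mk/2: mk(7, 7) = mk(7, 7),  mk(e, 7) = mk(e, X).
Delete trivial equation mk(7, 7) = mk(7, 7).
Decompose mk/2: e = e,  7 = X.
Delete trivial equation e = e.
Bind X := 7; substituting into the remaining equation gives: h(branch(d, 7, e), U) = h(branch(d, 7, e), 7).
Decompose h/2: branch(d, 7, e) = branch(d, 7, e),  U = 7.
Delete trivial equation branch(d, 7, e) = branch(d, 7, e).
Bind U := 7.
MGU = { X -> 7, U -> 7 }, so U -> 7.

7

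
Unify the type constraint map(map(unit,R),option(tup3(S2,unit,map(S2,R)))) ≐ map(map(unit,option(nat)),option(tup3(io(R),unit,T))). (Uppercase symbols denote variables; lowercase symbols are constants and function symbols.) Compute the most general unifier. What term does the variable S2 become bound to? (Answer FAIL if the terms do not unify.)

Decompose map/2: map(unit,R) ≐ map(unit,option(nat)),  option(tup3(S2,unit,map(S2,R))) ≐ option(tup3(io(R),unit,T)).
Decompose map/2: unit ≐ unit,  R ≐ option(nat).
Delete trivial equation unit ≐ unit.
Bind R := option(nat); substituting into the remaining equation gives: option(tup3(S2,unit,map(S2,option(nat)))) ≐ option(tup3(io(option(nat)),unit,T)).
Decompose option/1: tup3(S2,unit,map(S2,option(nat))) ≐ tup3(io(option(nat)),unit,T).
Decompose tup3/3: S2 ≐ io(option(nat)),  unit ≐ unit,  map(S2,option(nat)) ≐ T.
Bind S2 := io(option(nat)); substituting into the one remaining equation that mentions S2 gives: map(io(option(nat)),option(nat)) ≐ T.
Delete trivial equation unit ≐ unit.
Bind T := map(io(option(nat)),option(nat)).
MGU = { R -> option(nat), S2 -> io(option(nat)), T -> map(io(option(nat)),option(nat)) }, so S2 -> io(option(nat)).

io(option(nat))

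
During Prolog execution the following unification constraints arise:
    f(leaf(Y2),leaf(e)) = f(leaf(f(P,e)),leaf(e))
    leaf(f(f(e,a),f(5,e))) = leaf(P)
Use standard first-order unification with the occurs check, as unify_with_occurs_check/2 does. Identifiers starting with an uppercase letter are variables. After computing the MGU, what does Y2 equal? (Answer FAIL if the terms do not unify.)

Decompose f/2: leaf(Y2) = leaf(f(P,e)),  leaf(e) = leaf(e).
Decompose leaf/1: Y2 = f(P,e).
Bind Y2 := f(P,e); no other remaining equation mentions Y2.
Delete trivial equation leaf(e) = leaf(e).
Decompose leaf/1: f(f(e,a),f(5,e)) = P.
Bind P := f(f(e,a),f(5,e)). Substituting into the earlier binding gives Y2 := f(f(f(e,a),f(5,e)),e).
MGU = { Y2 = f(f(f(e,a),f(5,e)),e), P = f(f(e,a),f(5,e)) }, so Y2 = f(f(f(e,a),f(5,e)),e).

f(f(f(e,a),f(5,e)),e)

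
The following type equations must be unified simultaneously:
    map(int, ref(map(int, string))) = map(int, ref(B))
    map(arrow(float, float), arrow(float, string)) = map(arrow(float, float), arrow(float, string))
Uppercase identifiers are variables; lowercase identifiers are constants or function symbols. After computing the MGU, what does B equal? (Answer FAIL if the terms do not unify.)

Decompose map/2: int = int,  ref(map(int, string)) = ref(B).
Delete trivial equation int = int.
Decompose ref/1: map(int, string) = B.
Bind B := map(int, string); no other remaining equation mentions B.
Delete trivial equation map(arrow(float, float), arrow(float, string)) = map(arrow(float, float), arrow(float, string)).
MGU = { B -> map(int, string) }, so B -> map(int, string).

map(int, string)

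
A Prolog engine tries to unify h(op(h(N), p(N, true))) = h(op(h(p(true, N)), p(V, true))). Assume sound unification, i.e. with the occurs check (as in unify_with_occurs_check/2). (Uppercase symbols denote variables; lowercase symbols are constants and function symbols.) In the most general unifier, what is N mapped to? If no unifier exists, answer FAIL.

Decompose h/1: op(h(N), p(N, true)) = op(h(p(true, N)), p(V, true)).
Decompose op/2: h(N) = h(p(true, N)),  p(N, true) = p(V, true).
Decompose h/1: N = p(true, N).
Occurs check fails: N occurs in p(true, N); the equation N = p(true, N) has no finite solution.

FAIL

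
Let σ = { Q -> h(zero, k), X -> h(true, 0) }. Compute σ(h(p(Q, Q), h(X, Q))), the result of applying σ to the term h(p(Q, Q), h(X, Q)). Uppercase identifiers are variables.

Replace each occurrence of Q with h(zero, k).
Replace each occurrence of X with h(true, 0).
Result: h(p(h(zero, k), h(zero, k)), h(h(true, 0), h(zero, k))).

h(p(h(zero, k), h(zero, k)), h(h(true, 0), h(zero, k)))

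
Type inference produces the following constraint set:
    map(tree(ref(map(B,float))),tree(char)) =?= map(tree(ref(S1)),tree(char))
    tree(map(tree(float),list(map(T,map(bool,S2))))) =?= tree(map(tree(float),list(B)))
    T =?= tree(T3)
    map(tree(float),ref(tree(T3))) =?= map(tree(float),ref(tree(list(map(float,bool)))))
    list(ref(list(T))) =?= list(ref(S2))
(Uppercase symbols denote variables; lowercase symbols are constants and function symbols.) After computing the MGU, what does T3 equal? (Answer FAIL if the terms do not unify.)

Decompose map/2: tree(ref(map(B,float))) =?= tree(ref(S1)),  tree(char) =?= tree(char).
Decompose tree/1: ref(map(B,float)) =?= ref(S1).
Decompose ref/1: map(B,float) =?= S1.
Bind S1 := map(B,float); no other remaining equation mentions S1.
Delete trivial equation tree(char) =?= tree(char).
Decompose tree/1: map(tree(float),list(map(T,map(bool,S2)))) =?= map(tree(float),list(B)).
Decompose map/2: tree(float) =?= tree(float),  list(map(T,map(bool,S2))) =?= list(B).
Delete trivial equation tree(float) =?= tree(float).
Decompose list/1: map(T,map(bool,S2)) =?= B.
Bind B := map(T,map(bool,S2)); no other remaining equation mentions B. Substituting into the earlier binding gives S1 := map(map(T,map(bool,S2)),float).
Bind T := tree(T3); substituting into the one remaining equation that mentions T gives: list(ref(list(tree(T3)))) =?= list(ref(S2)). Substituting into the earlier bindings gives S1 := map(map(tree(T3),map(bool,S2)),float), B := map(tree(T3),map(bool,S2)).
Decompose map/2: tree(float) =?= tree(float),  ref(tree(T3)) =?= ref(tree(list(map(float,bool)))).
Delete trivial equation tree(float) =?= tree(float).
Decompose ref/1: tree(T3) =?= tree(list(map(float,bool))).
Decompose tree/1: T3 =?= list(map(float,bool)).
Bind T3 := list(map(float,bool)); substituting into the remaining equation gives: list(ref(list(tree(list(map(float,bool)))))) =?= list(ref(S2)). Substituting into the earlier bindings gives S1 := map(map(tree(list(map(float,bool))),map(bool,S2)),float), B := map(tree(list(map(float,bool))),map(bool,S2)), T := tree(list(map(float,bool))).
Decompose list/1: ref(list(tree(list(map(float,bool))))) =?= ref(S2).
Decompose ref/1: list(tree(list(map(float,bool)))) =?= S2.
Bind S2 := list(tree(list(map(float,bool)))). Substituting into the earlier bindings gives S1 := map(map(tree(list(map(float,bool))),map(bool,list(tree(list(map(float,bool)))))),float), B := map(tree(list(map(float,bool))),map(bool,list(tree(list(map(float,bool)))))).
MGU = { S1 := map(map(tree(list(map(float,bool))),map(bool,list(tree(list(map(float,bool)))))),float), B := map(tree(list(map(float,bool))),map(bool,list(tree(list(map(float,bool)))))), T := tree(list(map(float,bool))), T3 := list(map(float,bool)), S2 := list(tree(list(map(float,bool)))) }, so T3 := list(map(float,bool)).

list(map(float,bool))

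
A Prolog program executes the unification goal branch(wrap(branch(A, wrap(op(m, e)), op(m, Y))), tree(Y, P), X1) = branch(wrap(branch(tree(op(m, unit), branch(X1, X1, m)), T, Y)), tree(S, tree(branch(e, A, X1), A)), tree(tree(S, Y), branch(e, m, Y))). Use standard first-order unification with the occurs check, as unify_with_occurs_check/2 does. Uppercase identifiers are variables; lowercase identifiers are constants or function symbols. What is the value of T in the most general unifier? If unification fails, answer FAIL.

FAIL

Decompose branch/3: wrap(branch(A, wrap(op(m, e)), op(m, Y))) = wrap(branch(tree(op(m, unit), branch(X1, X1, m)), T, Y)),  tree(Y, P) = tree(S, tree(branch(e, A, X1), A)),  X1 = tree(tree(S, Y), branch(e, m, Y)).
Decompose wrap/1: branch(A, wrap(op(m, e)), op(m, Y)) = branch(tree(op(m, unit), branch(X1, X1, m)), T, Y).
Decompose branch/3: A = tree(op(m, unit), branch(X1, X1, m)),  wrap(op(m, e)) = T,  op(m, Y) = Y.
Bind A := tree(op(m, unit), branch(X1, X1, m)); substituting into the one remaining equation that mentions A gives: tree(Y, P) = tree(S, tree(branch(e, tree(op(m, unit), branch(X1, X1, m)), X1), tree(op(m, unit), branch(X1, X1, m)))).
Bind T := wrap(op(m, e)); no other remaining equation mentions T.
Occurs check fails: Y occurs in op(m, Y); the equation Y = op(m, Y) has no finite solution.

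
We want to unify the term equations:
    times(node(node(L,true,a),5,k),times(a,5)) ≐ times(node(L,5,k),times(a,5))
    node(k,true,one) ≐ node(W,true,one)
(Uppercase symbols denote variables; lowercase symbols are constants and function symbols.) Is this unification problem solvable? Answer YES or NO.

Decompose times/2: node(node(L,true,a),5,k) ≐ node(L,5,k),  times(a,5) ≐ times(a,5).
Decompose node/3: node(L,true,a) ≐ L,  5 ≐ 5,  k ≐ k.
Occurs check fails: L occurs in node(L,true,a); the equation L ≐ node(L,true,a) has no finite solution.

NO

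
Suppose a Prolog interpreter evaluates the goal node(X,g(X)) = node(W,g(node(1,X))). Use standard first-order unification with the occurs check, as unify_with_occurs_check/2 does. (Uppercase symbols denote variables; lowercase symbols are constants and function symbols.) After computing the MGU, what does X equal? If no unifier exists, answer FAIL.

FAIL

Decompose node/2: X = W,  g(X) = g(node(1,X)).
Bind X := W; substituting into the remaining equation gives: g(W) = g(node(1,W)).
Decompose g/1: W = node(1,W).
Occurs check fails: W occurs in node(1,W); the equation W = node(1,W) has no finite solution.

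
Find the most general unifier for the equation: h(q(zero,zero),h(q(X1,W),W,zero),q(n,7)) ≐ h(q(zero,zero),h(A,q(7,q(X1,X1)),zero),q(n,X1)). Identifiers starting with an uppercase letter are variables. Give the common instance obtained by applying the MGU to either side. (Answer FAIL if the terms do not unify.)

h(q(zero,zero),h(q(7,q(7,q(7,7))),q(7,q(7,7)),zero),q(n,7))

Decompose h/3: q(zero,zero) ≐ q(zero,zero),  h(q(X1,W),W,zero) ≐ h(A,q(7,q(X1,X1)),zero),  q(n,7) ≐ q(n,X1).
Delete trivial equation q(zero,zero) ≐ q(zero,zero).
Decompose h/3: q(X1,W) ≐ A,  W ≐ q(7,q(X1,X1)),  zero ≐ zero.
Bind A := q(X1,W); no other remaining equation mentions A.
Bind W := q(7,q(X1,X1)); no other remaining equation mentions W. Substituting into the earlier binding gives A := q(X1,q(7,q(X1,X1))).
Delete trivial equation zero ≐ zero.
Decompose q/2: n ≐ n,  7 ≐ X1.
Delete trivial equation n ≐ n.
Bind X1 := 7. Substituting into the earlier bindings gives A := q(7,q(7,q(7,7))), W := q(7,q(7,7)).
Applying the MGU to either side gives h(q(zero,zero),h(q(7,q(7,q(7,7))),q(7,q(7,7)),zero),q(n,7)).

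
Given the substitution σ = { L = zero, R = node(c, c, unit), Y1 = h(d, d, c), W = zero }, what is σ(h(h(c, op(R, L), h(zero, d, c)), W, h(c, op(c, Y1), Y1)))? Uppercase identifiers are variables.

Replace each occurrence of L with zero.
Replace each occurrence of R with node(c, c, unit).
Replace each occurrence of Y1 with h(d, d, c).
Replace each occurrence of W with zero.
Result: h(h(c, op(node(c, c, unit), zero), h(zero, d, c)), zero, h(c, op(c, h(d, d, c)), h(d, d, c))).

h(h(c, op(node(c, c, unit), zero), h(zero, d, c)), zero, h(c, op(c, h(d, d, c)), h(d, d, c)))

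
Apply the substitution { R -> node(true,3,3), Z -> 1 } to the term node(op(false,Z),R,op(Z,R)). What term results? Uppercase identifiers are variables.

node(op(false,1),node(true,3,3),op(1,node(true,3,3)))

Replace each occurrence of R with node(true,3,3).
Replace each occurrence of Z with 1.
Result: node(op(false,1),node(true,3,3),op(1,node(true,3,3))).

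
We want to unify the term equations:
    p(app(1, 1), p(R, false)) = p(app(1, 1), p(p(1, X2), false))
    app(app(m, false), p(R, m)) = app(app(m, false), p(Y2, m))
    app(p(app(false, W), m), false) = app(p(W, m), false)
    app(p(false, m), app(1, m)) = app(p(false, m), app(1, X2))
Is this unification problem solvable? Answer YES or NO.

NO

Decompose p/2: app(1, 1) = app(1, 1),  p(R, false) = p(p(1, X2), false).
Delete trivial equation app(1, 1) = app(1, 1).
Decompose p/2: R = p(1, X2),  false = false.
Bind R := p(1, X2); substituting into the one remaining equation that mentions R gives: app(app(m, false), p(p(1, X2), m)) = app(app(m, false), p(Y2, m)).
Delete trivial equation false = false.
Decompose app/2: app(m, false) = app(m, false),  p(p(1, X2), m) = p(Y2, m).
Delete trivial equation app(m, false) = app(m, false).
Decompose p/2: p(1, X2) = Y2,  m = m.
Bind Y2 := p(1, X2); no other remaining equation mentions Y2.
Delete trivial equation m = m.
Decompose app/2: p(app(false, W), m) = p(W, m),  false = false.
Decompose p/2: app(false, W) = W,  m = m.
Occurs check fails: W occurs in app(false, W); the equation W = app(false, W) has no finite solution.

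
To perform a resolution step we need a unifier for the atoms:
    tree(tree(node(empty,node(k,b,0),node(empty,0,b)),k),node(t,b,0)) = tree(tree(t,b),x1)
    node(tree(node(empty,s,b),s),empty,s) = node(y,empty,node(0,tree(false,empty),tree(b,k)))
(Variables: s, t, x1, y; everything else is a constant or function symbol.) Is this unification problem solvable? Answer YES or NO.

Decompose tree/2: tree(node(empty,node(k,b,0),node(empty,0,b)),k) = tree(t,b),  node(t,b,0) = x1.
Decompose tree/2: node(empty,node(k,b,0),node(empty,0,b)) = t,  k = b.
Bind t := node(empty,node(k,b,0),node(empty,0,b)); substituting into the one remaining equation that mentions t gives: node(node(empty,node(k,b,0),node(empty,0,b)),b,0) = x1.
Clash: constants k and b differ; no unifier exists.

NO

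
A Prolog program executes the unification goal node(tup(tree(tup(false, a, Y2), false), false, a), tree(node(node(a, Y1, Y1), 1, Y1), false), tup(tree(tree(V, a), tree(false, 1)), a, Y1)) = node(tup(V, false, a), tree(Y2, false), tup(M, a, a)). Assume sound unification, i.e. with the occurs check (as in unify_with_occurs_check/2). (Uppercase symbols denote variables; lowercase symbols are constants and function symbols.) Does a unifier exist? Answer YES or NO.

YES

Decompose node/3: tup(tree(tup(false, a, Y2), false), false, a) = tup(V, false, a),  tree(node(node(a, Y1, Y1), 1, Y1), false) = tree(Y2, false),  tup(tree(tree(V, a), tree(false, 1)), a, Y1) = tup(M, a, a).
Decompose tup/3: tree(tup(false, a, Y2), false) = V,  false = false,  a = a.
Bind V := tree(tup(false, a, Y2), false); substituting into the one remaining equation that mentions V gives: tup(tree(tree(tree(tup(false, a, Y2), false), a), tree(false, 1)), a, Y1) = tup(M, a, a).
Delete trivial equation false = false.
Delete trivial equation a = a.
Decompose tree/2: node(node(a, Y1, Y1), 1, Y1) = Y2,  false = false.
Bind Y2 := node(node(a, Y1, Y1), 1, Y1); substituting into the one remaining equation that mentions Y2 gives: tup(tree(tree(tree(tup(false, a, node(node(a, Y1, Y1), 1, Y1)), false), a), tree(false, 1)), a, Y1) = tup(M, a, a). Substituting into the earlier binding gives V := tree(tup(false, a, node(node(a, Y1, Y1), 1, Y1)), false).
Delete trivial equation false = false.
Decompose tup/3: tree(tree(tree(tup(false, a, node(node(a, Y1, Y1), 1, Y1)), false), a), tree(false, 1)) = M,  a = a,  Y1 = a.
Bind M := tree(tree(tree(tup(false, a, node(node(a, Y1, Y1), 1, Y1)), false), a), tree(false, 1)); no other remaining equation mentions M.
Delete trivial equation a = a.
Bind Y1 := a. Substituting into the earlier bindings gives V := tree(tup(false, a, node(node(a, a, a), 1, a)), false), Y2 := node(node(a, a, a), 1, a), M := tree(tree(tree(tup(false, a, node(node(a, a, a), 1, a)), false), a), tree(false, 1)).
No equations remain and no clash or occurs-check failure arose, so a unifier exists.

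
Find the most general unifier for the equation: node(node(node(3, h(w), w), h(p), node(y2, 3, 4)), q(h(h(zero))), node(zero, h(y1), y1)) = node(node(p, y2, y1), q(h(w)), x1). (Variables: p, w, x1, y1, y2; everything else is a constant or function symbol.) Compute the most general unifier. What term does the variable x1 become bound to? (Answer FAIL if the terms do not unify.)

node(zero, h(node(h(node(3, h(h(zero)), h(zero))), 3, 4)), node(h(node(3, h(h(zero)), h(zero))), 3, 4))

Decompose node/3: node(node(3, h(w), w), h(p), node(y2, 3, 4)) = node(p, y2, y1),  q(h(h(zero))) = q(h(w)),  node(zero, h(y1), y1) = x1.
Decompose node/3: node(3, h(w), w) = p,  h(p) = y2,  node(y2, 3, 4) = y1.
Bind p := node(3, h(w), w); substituting into the one remaining equation that mentions p gives: h(node(3, h(w), w)) = y2.
Bind y2 := h(node(3, h(w), w)); substituting into the one remaining equation that mentions y2 gives: node(h(node(3, h(w), w)), 3, 4) = y1.
Bind y1 := node(h(node(3, h(w), w)), 3, 4); substituting into the one remaining equation that mentions y1 gives: node(zero, h(node(h(node(3, h(w), w)), 3, 4)), node(h(node(3, h(w), w)), 3, 4)) = x1.
Decompose q/1: h(h(zero)) = h(w).
Decompose h/1: h(zero) = w.
Bind w := h(zero); substituting into the remaining equation gives: node(zero, h(node(h(node(3, h(h(zero)), h(zero))), 3, 4)), node(h(node(3, h(h(zero)), h(zero))), 3, 4)) = x1. Substituting into the earlier bindings gives p := node(3, h(h(zero)), h(zero)), y2 := h(node(3, h(h(zero)), h(zero))), y1 := node(h(node(3, h(h(zero)), h(zero))), 3, 4).
Bind x1 := node(zero, h(node(h(node(3, h(h(zero)), h(zero))), 3, 4)), node(h(node(3, h(h(zero)), h(zero))), 3, 4)).
MGU = { p -> node(3, h(h(zero)), h(zero)), y2 -> h(node(3, h(h(zero)), h(zero))), y1 -> node(h(node(3, h(h(zero)), h(zero))), 3, 4), w -> h(zero), x1 -> node(zero, h(node(h(node(3, h(h(zero)), h(zero))), 3, 4)), node(h(node(3, h(h(zero)), h(zero))), 3, 4)) }, so x1 -> node(zero, h(node(h(node(3, h(h(zero)), h(zero))), 3, 4)), node(h(node(3, h(h(zero)), h(zero))), 3, 4)).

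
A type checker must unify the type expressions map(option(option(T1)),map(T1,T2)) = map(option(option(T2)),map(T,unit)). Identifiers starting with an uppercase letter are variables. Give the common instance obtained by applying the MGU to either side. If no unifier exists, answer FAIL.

Decompose map/2: option(option(T1)) = option(option(T2)),  map(T1,T2) = map(T,unit).
Decompose option/1: option(T1) = option(T2).
Decompose option/1: T1 = T2.
Bind T1 := T2; substituting into the remaining equation gives: map(T2,T2) = map(T,unit).
Decompose map/2: T2 = T,  T2 = unit.
Bind T2 := T; substituting into the remaining equation gives: T = unit. Substituting into the earlier binding gives T1 := T.
Bind T := unit. Substituting into the earlier bindings gives T1 := unit, T2 := unit.
Applying the MGU to either side gives map(option(option(unit)),map(unit,unit)).

map(option(option(unit)),map(unit,unit))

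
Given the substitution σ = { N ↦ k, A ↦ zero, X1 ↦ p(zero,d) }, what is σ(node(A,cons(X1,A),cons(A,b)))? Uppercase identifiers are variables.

Replace each occurrence of A with zero.
Replace each occurrence of X1 with p(zero,d).
Result: node(zero,cons(p(zero,d),zero),cons(zero,b)).

node(zero,cons(p(zero,d),zero),cons(zero,b))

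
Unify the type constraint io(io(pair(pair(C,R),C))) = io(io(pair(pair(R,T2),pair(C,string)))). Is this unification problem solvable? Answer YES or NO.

Decompose io/1: io(pair(pair(C,R),C)) = io(pair(pair(R,T2),pair(C,string))).
Decompose io/1: pair(pair(C,R),C) = pair(pair(R,T2),pair(C,string)).
Decompose pair/2: pair(C,R) = pair(R,T2),  C = pair(C,string).
Decompose pair/2: C = R,  R = T2.
Bind C := R; substituting into the one remaining equation that mentions C gives: R = pair(R,string).
Bind R := T2; substituting into the remaining equation gives: T2 = pair(T2,string). Substituting into the earlier binding gives C := T2.
Occurs check fails: T2 occurs in pair(T2,string); the equation T2 = pair(T2,string) has no finite solution.

NO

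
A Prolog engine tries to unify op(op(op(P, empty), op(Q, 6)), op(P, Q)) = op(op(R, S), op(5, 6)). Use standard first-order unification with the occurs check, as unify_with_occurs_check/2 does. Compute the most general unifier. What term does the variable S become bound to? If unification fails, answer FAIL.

op(6, 6)

Decompose op/2: op(op(P, empty), op(Q, 6)) = op(R, S),  op(P, Q) = op(5, 6).
Decompose op/2: op(P, empty) = R,  op(Q, 6) = S.
Bind R := op(P, empty); no other remaining equation mentions R.
Bind S := op(Q, 6); no other remaining equation mentions S.
Decompose op/2: P = 5,  Q = 6.
Bind P := 5; no other remaining equation mentions P. Substituting into the earlier binding gives R := op(5, empty).
Bind Q := 6. Substituting into the earlier binding gives S := op(6, 6).
MGU = { R ↦ op(5, empty), S ↦ op(6, 6), P ↦ 5, Q ↦ 6 }, so S ↦ op(6, 6).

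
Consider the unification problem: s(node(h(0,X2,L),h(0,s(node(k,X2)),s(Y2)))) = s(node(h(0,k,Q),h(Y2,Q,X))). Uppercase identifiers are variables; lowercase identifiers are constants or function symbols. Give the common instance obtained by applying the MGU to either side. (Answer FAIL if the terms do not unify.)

s(node(h(0,k,s(node(k,k))),h(0,s(node(k,k)),s(0))))

Decompose s/1: node(h(0,X2,L),h(0,s(node(k,X2)),s(Y2))) = node(h(0,k,Q),h(Y2,Q,X)).
Decompose node/2: h(0,X2,L) = h(0,k,Q),  h(0,s(node(k,X2)),s(Y2)) = h(Y2,Q,X).
Decompose h/3: 0 = 0,  X2 = k,  L = Q.
Delete trivial equation 0 = 0.
Bind X2 := k; substituting into the one remaining equation that mentions X2 gives: h(0,s(node(k,k)),s(Y2)) = h(Y2,Q,X).
Bind L := Q; no other remaining equation mentions L.
Decompose h/3: 0 = Y2,  s(node(k,k)) = Q,  s(Y2) = X.
Bind Y2 := 0; substituting into the one remaining equation that mentions Y2 gives: s(0) = X.
Bind Q := s(node(k,k)); no other remaining equation mentions Q. Substituting into the earlier binding gives L := s(node(k,k)).
Bind X := s(0).
Applying the MGU to either side gives s(node(h(0,k,s(node(k,k))),h(0,s(node(k,k)),s(0)))).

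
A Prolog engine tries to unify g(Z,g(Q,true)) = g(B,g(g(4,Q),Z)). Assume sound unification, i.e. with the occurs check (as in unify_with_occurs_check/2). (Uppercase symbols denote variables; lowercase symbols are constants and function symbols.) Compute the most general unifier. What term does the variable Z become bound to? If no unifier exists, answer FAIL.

Decompose g/2: Z = B,  g(Q,true) = g(g(4,Q),Z).
Bind Z := B; substituting into the remaining equation gives: g(Q,true) = g(g(4,Q),B).
Decompose g/2: Q = g(4,Q),  true = B.
Occurs check fails: Q occurs in g(4,Q); the equation Q = g(4,Q) has no finite solution.

FAIL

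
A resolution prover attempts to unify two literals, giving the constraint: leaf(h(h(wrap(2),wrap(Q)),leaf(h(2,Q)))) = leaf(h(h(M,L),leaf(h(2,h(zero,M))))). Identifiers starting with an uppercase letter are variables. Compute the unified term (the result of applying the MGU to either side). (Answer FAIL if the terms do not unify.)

leaf(h(h(wrap(2),wrap(h(zero,wrap(2)))),leaf(h(2,h(zero,wrap(2))))))

Decompose leaf/1: h(h(wrap(2),wrap(Q)),leaf(h(2,Q))) = h(h(M,L),leaf(h(2,h(zero,M)))).
Decompose h/2: h(wrap(2),wrap(Q)) = h(M,L),  leaf(h(2,Q)) = leaf(h(2,h(zero,M))).
Decompose h/2: wrap(2) = M,  wrap(Q) = L.
Bind M := wrap(2); substituting into the one remaining equation that mentions M gives: leaf(h(2,Q)) = leaf(h(2,h(zero,wrap(2)))).
Bind L := wrap(Q); no other remaining equation mentions L.
Decompose leaf/1: h(2,Q) = h(2,h(zero,wrap(2))).
Decompose h/2: 2 = 2,  Q = h(zero,wrap(2)).
Delete trivial equation 2 = 2.
Bind Q := h(zero,wrap(2)). Substituting into the earlier binding gives L := wrap(h(zero,wrap(2))).
Applying the MGU to either side gives leaf(h(h(wrap(2),wrap(h(zero,wrap(2)))),leaf(h(2,h(zero,wrap(2)))))).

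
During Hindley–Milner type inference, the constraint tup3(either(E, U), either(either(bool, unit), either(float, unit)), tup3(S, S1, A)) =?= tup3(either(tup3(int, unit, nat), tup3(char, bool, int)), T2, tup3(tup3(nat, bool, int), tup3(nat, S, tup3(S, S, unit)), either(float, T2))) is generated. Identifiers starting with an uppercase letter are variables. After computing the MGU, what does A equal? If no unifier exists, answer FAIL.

either(float, either(either(bool, unit), either(float, unit)))

Decompose tup3/3: either(E, U) =?= either(tup3(int, unit, nat), tup3(char, bool, int)),  either(either(bool, unit), either(float, unit)) =?= T2,  tup3(S, S1, A) =?= tup3(tup3(nat, bool, int), tup3(nat, S, tup3(S, S, unit)), either(float, T2)).
Decompose either/2: E =?= tup3(int, unit, nat),  U =?= tup3(char, bool, int).
Bind E := tup3(int, unit, nat); no other remaining equation mentions E.
Bind U := tup3(char, bool, int); no other remaining equation mentions U.
Bind T2 := either(either(bool, unit), either(float, unit)); substituting into the remaining equation gives: tup3(S, S1, A) =?= tup3(tup3(nat, bool, int), tup3(nat, S, tup3(S, S, unit)), either(float, either(either(bool, unit), either(float, unit)))).
Decompose tup3/3: S =?= tup3(nat, bool, int),  S1 =?= tup3(nat, S, tup3(S, S, unit)),  A =?= either(float, either(either(bool, unit), either(float, unit))).
Bind S := tup3(nat, bool, int); substituting into the one remaining equation that mentions S gives: S1 =?= tup3(nat, tup3(nat, bool, int), tup3(tup3(nat, bool, int), tup3(nat, bool, int), unit)).
Bind S1 := tup3(nat, tup3(nat, bool, int), tup3(tup3(nat, bool, int), tup3(nat, bool, int), unit)); no other remaining equation mentions S1.
Bind A := either(float, either(either(bool, unit), either(float, unit))).
MGU = { E := tup3(int, unit, nat), U := tup3(char, bool, int), T2 := either(either(bool, unit), either(float, unit)), S := tup3(nat, bool, int), S1 := tup3(nat, tup3(nat, bool, int), tup3(tup3(nat, bool, int), tup3(nat, bool, int), unit)), A := either(float, either(either(bool, unit), either(float, unit))) }, so A := either(float, either(either(bool, unit), either(float, unit))).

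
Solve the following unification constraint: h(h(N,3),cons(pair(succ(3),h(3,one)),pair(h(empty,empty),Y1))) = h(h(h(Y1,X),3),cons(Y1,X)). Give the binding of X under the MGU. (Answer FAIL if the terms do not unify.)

pair(h(empty,empty),pair(succ(3),h(3,one)))

Decompose h/2: h(N,3) = h(h(Y1,X),3),  cons(pair(succ(3),h(3,one)),pair(h(empty,empty),Y1)) = cons(Y1,X).
Decompose h/2: N = h(Y1,X),  3 = 3.
Bind N := h(Y1,X); no other remaining equation mentions N.
Delete trivial equation 3 = 3.
Decompose cons/2: pair(succ(3),h(3,one)) = Y1,  pair(h(empty,empty),Y1) = X.
Bind Y1 := pair(succ(3),h(3,one)); substituting into the remaining equation gives: pair(h(empty,empty),pair(succ(3),h(3,one))) = X. Substituting into the earlier binding gives N := h(pair(succ(3),h(3,one)),X).
Bind X := pair(h(empty,empty),pair(succ(3),h(3,one))). Substituting into the earlier binding gives N := h(pair(succ(3),h(3,one)),pair(h(empty,empty),pair(succ(3),h(3,one)))).
MGU = { N -> h(pair(succ(3),h(3,one)),pair(h(empty,empty),pair(succ(3),h(3,one)))), Y1 -> pair(succ(3),h(3,one)), X -> pair(h(empty,empty),pair(succ(3),h(3,one))) }, so X -> pair(h(empty,empty),pair(succ(3),h(3,one))).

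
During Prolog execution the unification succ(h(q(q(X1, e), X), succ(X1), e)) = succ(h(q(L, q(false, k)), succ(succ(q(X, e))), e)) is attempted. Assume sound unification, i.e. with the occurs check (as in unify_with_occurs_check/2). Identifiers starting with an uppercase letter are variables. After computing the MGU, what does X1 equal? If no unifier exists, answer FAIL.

Decompose succ/1: h(q(q(X1, e), X), succ(X1), e) = h(q(L, q(false, k)), succ(succ(q(X, e))), e).
Decompose h/3: q(q(X1, e), X) = q(L, q(false, k)),  succ(X1) = succ(succ(q(X, e))),  e = e.
Decompose q/2: q(X1, e) = L,  X = q(false, k).
Bind L := q(X1, e); no other remaining equation mentions L.
Bind X := q(false, k); substituting into the one remaining equation that mentions X gives: succ(X1) = succ(succ(q(q(false, k), e))).
Decompose succ/1: X1 = succ(q(q(false, k), e)).
Bind X1 := succ(q(q(false, k), e)); no other remaining equation mentions X1. Substituting into the earlier binding gives L := q(succ(q(q(false, k), e)), e).
Delete trivial equation e = e.
MGU = { L -> q(succ(q(q(false, k), e)), e), X -> q(false, k), X1 -> succ(q(q(false, k), e)) }, so X1 -> succ(q(q(false, k), e)).

succ(q(q(false, k), e))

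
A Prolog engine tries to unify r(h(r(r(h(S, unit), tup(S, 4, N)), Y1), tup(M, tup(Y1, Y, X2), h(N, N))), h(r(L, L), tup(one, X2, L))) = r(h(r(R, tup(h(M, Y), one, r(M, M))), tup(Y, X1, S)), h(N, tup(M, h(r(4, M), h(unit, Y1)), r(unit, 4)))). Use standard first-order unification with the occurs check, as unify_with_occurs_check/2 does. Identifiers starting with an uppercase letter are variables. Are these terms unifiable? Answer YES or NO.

YES

Decompose r/2: h(r(r(h(S, unit), tup(S, 4, N)), Y1), tup(M, tup(Y1, Y, X2), h(N, N))) = h(r(R, tup(h(M, Y), one, r(M, M))), tup(Y, X1, S)),  h(r(L, L), tup(one, X2, L)) = h(N, tup(M, h(r(4, M), h(unit, Y1)), r(unit, 4))).
Decompose h/2: r(r(h(S, unit), tup(S, 4, N)), Y1) = r(R, tup(h(M, Y), one, r(M, M))),  tup(M, tup(Y1, Y, X2), h(N, N)) = tup(Y, X1, S).
Decompose r/2: r(h(S, unit), tup(S, 4, N)) = R,  Y1 = tup(h(M, Y), one, r(M, M)).
Bind R := r(h(S, unit), tup(S, 4, N)); no other remaining equation mentions R.
Bind Y1 := tup(h(M, Y), one, r(M, M)); substituting into the remaining equations gives: tup(M, tup(tup(h(M, Y), one, r(M, M)), Y, X2), h(N, N)) = tup(Y, X1, S),  h(r(L, L), tup(one, X2, L)) = h(N, tup(M, h(r(4, M), h(unit, tup(h(M, Y), one, r(M, M)))), r(unit, 4))).
Decompose tup/3: M = Y,  tup(tup(h(M, Y), one, r(M, M)), Y, X2) = X1,  h(N, N) = S.
Bind M := Y; substituting into the 2 remaining equations that mention M gives: tup(tup(h(Y, Y), one, r(Y, Y)), Y, X2) = X1,  h(r(L, L), tup(one, X2, L)) = h(N, tup(Y, h(r(4, Y), h(unit, tup(h(Y, Y), one, r(Y, Y)))), r(unit, 4))). Substituting into the earlier binding gives Y1 := tup(h(Y, Y), one, r(Y, Y)).
Bind X1 := tup(tup(h(Y, Y), one, r(Y, Y)), Y, X2); no other remaining equation mentions X1.
Bind S := h(N, N); no other remaining equation mentions S. Substituting into the earlier binding gives R := r(h(h(N, N), unit), tup(h(N, N), 4, N)).
Decompose h/2: r(L, L) = N,  tup(one, X2, L) = tup(Y, h(r(4, Y), h(unit, tup(h(Y, Y), one, r(Y, Y)))), r(unit, 4)).
Bind N := r(L, L); no other remaining equation mentions N. Substituting into the earlier bindings gives R := r(h(h(r(L, L), r(L, L)), unit), tup(h(r(L, L), r(L, L)), 4, r(L, L))), S := h(r(L, L), r(L, L)).
Decompose tup/3: one = Y,  X2 = h(r(4, Y), h(unit, tup(h(Y, Y), one, r(Y, Y)))),  L = r(unit, 4).
Bind Y := one; substituting into the one remaining equation that mentions Y gives: X2 = h(r(4, one), h(unit, tup(h(one, one), one, r(one, one)))). Substituting into the earlier bindings gives Y1 := tup(h(one, one), one, r(one, one)), M := one, X1 := tup(tup(h(one, one), one, r(one, one)), one, X2).
Bind X2 := h(r(4, one), h(unit, tup(h(one, one), one, r(one, one)))); no other remaining equation mentions X2. Substituting into the earlier binding gives X1 := tup(tup(h(one, one), one, r(one, one)), one, h(r(4, one), h(unit, tup(h(one, one), one, r(one, one))))).
Bind L := r(unit, 4). Substituting into the earlier bindings gives R := r(h(h(r(r(unit, 4), r(unit, 4)), r(r(unit, 4), r(unit, 4))), unit), tup(h(r(r(unit, 4), r(unit, 4)), r(r(unit, 4), r(unit, 4))), 4, r(r(unit, 4), r(unit, 4)))), S := h(r(r(unit, 4), r(unit, 4)), r(r(unit, 4), r(unit, 4))), N := r(r(unit, 4), r(unit, 4)).
No equations remain and no clash or occurs-check failure arose, so a unifier exists.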